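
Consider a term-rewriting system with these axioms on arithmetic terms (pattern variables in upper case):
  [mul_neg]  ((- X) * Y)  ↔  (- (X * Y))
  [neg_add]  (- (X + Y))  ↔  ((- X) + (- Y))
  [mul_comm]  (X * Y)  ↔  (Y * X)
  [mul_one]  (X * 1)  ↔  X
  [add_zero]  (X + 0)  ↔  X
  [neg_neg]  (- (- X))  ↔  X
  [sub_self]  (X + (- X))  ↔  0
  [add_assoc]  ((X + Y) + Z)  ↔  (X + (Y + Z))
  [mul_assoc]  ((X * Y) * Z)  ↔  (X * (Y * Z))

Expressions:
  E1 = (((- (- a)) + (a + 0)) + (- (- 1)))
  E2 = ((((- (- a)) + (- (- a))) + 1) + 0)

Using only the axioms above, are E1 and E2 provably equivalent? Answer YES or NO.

1. [add_zero →] (a + 0)  →  a;  E1 = (((- (- a)) + a) + (- (- 1)))
2. [neg_neg →] (- (- 1))  →  1;  E1 = (((- (- a)) + a) + 1)
3. [neg_neg →] (- (- a))  →  a;  E1 = ((a + a) + 1)
4. [neg_neg ←] a  →  (- (- a));  E1 = ((a + (- (- a))) + 1)
5. [neg_neg ←] a  →  (- (- a));  E1 = (((- (- a)) + (- (- a))) + 1)
6. [add_zero ←] (((- (- a)) + (- (- a))) + 1)  →  ((((- (- a)) + (- (- a))) + 1) + 0);  this is E2

YES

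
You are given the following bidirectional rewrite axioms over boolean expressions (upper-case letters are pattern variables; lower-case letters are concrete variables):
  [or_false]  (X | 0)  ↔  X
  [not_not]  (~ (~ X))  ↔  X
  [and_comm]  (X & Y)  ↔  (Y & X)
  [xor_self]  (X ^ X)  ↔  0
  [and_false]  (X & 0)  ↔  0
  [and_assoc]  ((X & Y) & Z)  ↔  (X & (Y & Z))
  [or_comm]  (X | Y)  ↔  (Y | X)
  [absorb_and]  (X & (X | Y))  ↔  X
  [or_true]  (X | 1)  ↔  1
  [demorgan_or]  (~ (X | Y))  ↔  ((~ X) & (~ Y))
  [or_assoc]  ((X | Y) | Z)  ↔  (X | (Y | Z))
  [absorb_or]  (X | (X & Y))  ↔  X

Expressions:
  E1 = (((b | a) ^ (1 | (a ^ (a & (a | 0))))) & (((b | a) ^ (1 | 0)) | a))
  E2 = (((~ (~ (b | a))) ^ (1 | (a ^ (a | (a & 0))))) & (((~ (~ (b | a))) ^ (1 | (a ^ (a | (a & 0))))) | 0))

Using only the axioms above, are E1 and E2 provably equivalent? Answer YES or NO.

1. [absorb_and →] (a & (a | 0))  →  a;  E1 = (((b | a) ^ (1 | (a ^ a))) & (((b | a) ^ (1 | 0)) | a))
2. [xor_self →] (a ^ a)  →  0;  E1 = (((b | a) ^ (1 | 0)) & (((b | a) ^ (1 | 0)) | a))
3. [absorb_and →] (((b | a) ^ (1 | 0)) & (((b | a) ^ (1 | 0)) | a))  →  ((b | a) ^ (1 | 0))
4. [xor_self ←] 0  →  (a ^ a);  E1 = ((b | a) ^ (1 | (a ^ a)))
5. [absorb_or ←] a  →  (a | (a & 0));  E1 = ((b | a) ^ (1 | (a ^ (a | (a & 0)))))
6. [not_not ←] (b | a)  →  (~ (~ (b | a)));  E1 = ((~ (~ (b | a))) ^ (1 | (a ^ (a | (a & 0)))))
7. [absorb_and ←] ((~ (~ (b | a))) ^ (1 | (a ^ (a | (a & 0)))))  →  (((~ (~ (b | a))) ^ (1 | (a ^ (a | (a & 0))))) & (((~ (~ (b | a))) ^ (1 | (a ^ (a | (a & 0))))) | 0));  this is E2

YES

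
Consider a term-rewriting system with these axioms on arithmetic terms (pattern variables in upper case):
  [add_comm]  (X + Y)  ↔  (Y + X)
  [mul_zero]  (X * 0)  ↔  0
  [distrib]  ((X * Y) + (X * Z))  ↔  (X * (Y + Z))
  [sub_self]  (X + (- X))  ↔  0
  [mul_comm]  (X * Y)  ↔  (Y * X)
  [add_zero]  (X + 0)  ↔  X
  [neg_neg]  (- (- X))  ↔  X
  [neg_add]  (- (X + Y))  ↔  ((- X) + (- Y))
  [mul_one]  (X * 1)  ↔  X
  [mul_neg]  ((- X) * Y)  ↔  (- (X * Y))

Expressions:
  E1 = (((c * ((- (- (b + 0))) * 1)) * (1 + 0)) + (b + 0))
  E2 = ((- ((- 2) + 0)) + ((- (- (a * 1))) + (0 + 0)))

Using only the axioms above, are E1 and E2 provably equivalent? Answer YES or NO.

Every axiom is a valid identity, so a rewrite proof would force E1 and E2 to agree under every assignment.
At a=0, b=0, c=0: E1 = 0 but E2 = 2; they differ, so no derivation exists.

NO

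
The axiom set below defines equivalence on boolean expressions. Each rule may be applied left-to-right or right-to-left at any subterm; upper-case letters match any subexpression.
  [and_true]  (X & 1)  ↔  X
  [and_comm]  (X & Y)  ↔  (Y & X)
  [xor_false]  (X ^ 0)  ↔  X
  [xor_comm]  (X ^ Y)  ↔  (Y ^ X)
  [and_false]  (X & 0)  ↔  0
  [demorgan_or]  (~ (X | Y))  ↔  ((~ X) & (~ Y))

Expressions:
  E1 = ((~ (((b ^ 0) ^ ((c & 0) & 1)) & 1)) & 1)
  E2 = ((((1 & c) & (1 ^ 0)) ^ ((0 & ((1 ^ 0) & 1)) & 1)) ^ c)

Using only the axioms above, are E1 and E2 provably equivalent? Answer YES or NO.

All listed rules preserve value, hence provable equivalence implies equal values everywhere; look for a separating assignment.
b=0, c=0 gives E1 ↦ 1, E2 ↦ 0; values differ ⇒ not provably equivalent.

NO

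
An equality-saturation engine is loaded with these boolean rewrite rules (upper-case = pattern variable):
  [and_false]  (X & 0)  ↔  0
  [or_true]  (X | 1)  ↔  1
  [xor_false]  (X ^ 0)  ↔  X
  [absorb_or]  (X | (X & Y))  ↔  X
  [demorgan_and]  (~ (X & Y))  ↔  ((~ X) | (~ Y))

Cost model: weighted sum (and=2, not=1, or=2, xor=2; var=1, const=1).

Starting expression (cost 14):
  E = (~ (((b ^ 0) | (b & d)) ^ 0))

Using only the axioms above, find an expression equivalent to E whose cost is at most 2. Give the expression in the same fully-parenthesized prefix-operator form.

(~ b)   [cost 2]

1. [xor_false →] (((b ^ 0) | (b & d)) ^ 0)  →  ((b ^ 0) | (b & d));  E = (~ ((b ^ 0) | (b & d)))
2. [xor_false →] (b ^ 0)  →  b;  E = (~ (b | (b & d)))
3. [absorb_or →] (b | (b & d))  →  b;  cost 2 ≤ 2, done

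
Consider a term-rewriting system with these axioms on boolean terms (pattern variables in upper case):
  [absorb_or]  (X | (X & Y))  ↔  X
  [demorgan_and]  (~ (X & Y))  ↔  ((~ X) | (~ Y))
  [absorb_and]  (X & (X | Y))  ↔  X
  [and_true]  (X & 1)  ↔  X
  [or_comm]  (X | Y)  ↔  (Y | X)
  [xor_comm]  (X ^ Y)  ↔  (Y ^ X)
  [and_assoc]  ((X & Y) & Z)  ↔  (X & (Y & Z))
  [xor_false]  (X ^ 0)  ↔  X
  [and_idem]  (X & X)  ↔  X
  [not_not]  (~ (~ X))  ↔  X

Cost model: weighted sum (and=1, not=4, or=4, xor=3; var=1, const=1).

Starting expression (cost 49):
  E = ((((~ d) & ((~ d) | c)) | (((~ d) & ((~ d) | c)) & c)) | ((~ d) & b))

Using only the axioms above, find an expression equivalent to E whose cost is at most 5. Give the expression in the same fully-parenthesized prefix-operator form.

(~ d)   [cost 5]

(1) (((~ d) & ((~ d) | c)) | (((~ d) & ((~ d) | c)) & c))  =[absorb_or →]=  ((~ d) & ((~ d) | c))    ⊢ (((~ d) & ((~ d) | c)) | ((~ d) & b))
(2) ((~ d) & ((~ d) | c))  =[absorb_and →]=  (~ d)    ⊢ ((~ d) | ((~ d) & b))
(3) ((~ d) | ((~ d) & b))  =[absorb_or →]=  (~ d)    ⊢ cost 5, within 5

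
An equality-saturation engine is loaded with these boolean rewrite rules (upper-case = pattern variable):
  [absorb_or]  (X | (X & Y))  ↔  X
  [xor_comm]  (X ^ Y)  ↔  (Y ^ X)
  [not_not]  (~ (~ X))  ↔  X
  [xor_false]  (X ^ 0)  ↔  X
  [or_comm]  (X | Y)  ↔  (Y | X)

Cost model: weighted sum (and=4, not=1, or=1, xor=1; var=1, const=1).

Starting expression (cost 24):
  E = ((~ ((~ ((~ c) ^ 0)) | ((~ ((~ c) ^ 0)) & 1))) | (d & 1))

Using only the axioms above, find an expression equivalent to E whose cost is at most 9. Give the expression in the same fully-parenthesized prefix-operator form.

((~ c) | (d & 1))   [cost 9]

(1) ((~ ((~ c) ^ 0)) | ((~ ((~ c) ^ 0)) & 1))  =[absorb_or →]=  (~ ((~ c) ^ 0))    ⊢ ((~ (~ ((~ c) ^ 0))) | (d & 1))
(2) (~ (~ ((~ c) ^ 0)))  =[not_not →]=  ((~ c) ^ 0)    ⊢ (((~ c) ^ 0) | (d & 1))
(3) ((~ c) ^ 0)  =[xor_false →]=  (~ c)    ⊢ cost 9, within 9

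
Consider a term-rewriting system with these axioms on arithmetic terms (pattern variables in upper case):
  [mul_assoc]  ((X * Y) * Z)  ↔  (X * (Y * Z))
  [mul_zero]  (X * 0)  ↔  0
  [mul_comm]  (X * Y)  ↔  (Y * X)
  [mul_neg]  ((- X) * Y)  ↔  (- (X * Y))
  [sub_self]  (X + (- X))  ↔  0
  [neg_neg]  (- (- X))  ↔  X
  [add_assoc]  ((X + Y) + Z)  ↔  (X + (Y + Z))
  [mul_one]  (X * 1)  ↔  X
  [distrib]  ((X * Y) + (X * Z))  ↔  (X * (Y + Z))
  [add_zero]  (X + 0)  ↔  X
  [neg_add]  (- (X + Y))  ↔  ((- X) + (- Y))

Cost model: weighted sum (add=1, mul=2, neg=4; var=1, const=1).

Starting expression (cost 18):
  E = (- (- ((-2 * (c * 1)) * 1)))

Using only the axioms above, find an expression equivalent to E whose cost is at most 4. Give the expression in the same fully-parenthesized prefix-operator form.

1. [neg_neg →] (- (- ((-2 * (c * 1)) * 1)))  →  ((-2 * (c * 1)) * 1)
2. [mul_one →] (c * 1)  →  c;  E = ((-2 * c) * 1)
3. [mul_one →] ((-2 * c) * 1)  →  (-2 * c);  cost 4 ≤ 4, done

(-2 * c)   [cost 4]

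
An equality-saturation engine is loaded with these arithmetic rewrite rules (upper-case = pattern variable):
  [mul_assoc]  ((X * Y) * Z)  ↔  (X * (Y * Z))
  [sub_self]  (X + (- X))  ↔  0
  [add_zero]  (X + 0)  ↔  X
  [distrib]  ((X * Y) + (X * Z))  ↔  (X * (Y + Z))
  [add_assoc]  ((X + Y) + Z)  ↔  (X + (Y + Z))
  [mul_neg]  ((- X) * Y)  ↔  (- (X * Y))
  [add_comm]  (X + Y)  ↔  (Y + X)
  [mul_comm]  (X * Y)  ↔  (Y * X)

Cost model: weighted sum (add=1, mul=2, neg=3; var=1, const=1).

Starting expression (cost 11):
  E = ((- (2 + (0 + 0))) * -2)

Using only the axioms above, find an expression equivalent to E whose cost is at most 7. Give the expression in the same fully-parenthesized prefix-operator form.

((- 2) * -2)   [cost 7]

1. [add_zero →] (0 + 0)  →  0;  E = ((- (2 + 0)) * -2)
2. [add_zero →] (2 + 0)  →  2;  cost 7 ≤ 7, done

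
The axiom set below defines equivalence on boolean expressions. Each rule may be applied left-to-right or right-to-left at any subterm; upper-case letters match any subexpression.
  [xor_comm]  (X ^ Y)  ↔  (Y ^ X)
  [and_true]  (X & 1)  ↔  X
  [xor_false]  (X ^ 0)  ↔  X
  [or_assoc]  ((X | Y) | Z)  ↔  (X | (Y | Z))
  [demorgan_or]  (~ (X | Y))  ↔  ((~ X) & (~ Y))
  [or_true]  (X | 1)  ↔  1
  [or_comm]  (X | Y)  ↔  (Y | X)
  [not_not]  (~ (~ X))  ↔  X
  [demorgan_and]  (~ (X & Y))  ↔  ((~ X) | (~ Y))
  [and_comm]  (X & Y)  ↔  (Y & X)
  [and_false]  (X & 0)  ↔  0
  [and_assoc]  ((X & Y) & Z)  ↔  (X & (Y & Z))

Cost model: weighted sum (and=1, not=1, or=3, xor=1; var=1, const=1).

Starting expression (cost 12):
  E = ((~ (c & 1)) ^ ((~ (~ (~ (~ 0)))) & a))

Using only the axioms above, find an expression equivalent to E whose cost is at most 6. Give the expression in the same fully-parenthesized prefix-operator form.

((~ c) ^ (0 & a))   [cost 6]

step 1: and_true (→) rewrites (c & 1) into c, now ((~ c) ^ ((~ (~ (~ (~ 0)))) & a))
step 2: not_not (→) rewrites (~ (~ (~ (~ 0)))) into (~ (~ 0)), now ((~ c) ^ ((~ (~ 0)) & a))
step 3: not_not (→) rewrites (~ (~ 0)) into 0, reaching cost 6 (bound 6)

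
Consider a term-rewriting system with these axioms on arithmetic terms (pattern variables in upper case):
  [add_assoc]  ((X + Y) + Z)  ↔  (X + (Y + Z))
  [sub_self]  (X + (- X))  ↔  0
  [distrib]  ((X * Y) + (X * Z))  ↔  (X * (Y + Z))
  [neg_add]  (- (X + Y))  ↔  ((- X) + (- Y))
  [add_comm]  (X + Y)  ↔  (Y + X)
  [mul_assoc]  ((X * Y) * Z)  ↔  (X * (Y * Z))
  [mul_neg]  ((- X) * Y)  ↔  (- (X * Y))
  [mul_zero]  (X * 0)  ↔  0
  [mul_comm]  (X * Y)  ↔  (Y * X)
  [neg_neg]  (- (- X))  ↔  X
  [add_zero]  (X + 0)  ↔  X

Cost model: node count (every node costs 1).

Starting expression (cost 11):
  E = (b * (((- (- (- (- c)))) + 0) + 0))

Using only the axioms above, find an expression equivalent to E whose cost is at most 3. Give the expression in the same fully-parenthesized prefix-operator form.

(b * c)   [cost 3]

(1) (- (- c))  =[neg_neg →]=  c    ⊢ (b * (((- (- c)) + 0) + 0))
(2) ((- (- c)) + 0)  =[add_zero →]=  (- (- c))    ⊢ (b * ((- (- c)) + 0))
(3) (- (- c))  =[neg_neg →]=  c    ⊢ (b * (c + 0))
(4) (c + 0)  =[add_zero →]=  c    ⊢ cost 3, within 3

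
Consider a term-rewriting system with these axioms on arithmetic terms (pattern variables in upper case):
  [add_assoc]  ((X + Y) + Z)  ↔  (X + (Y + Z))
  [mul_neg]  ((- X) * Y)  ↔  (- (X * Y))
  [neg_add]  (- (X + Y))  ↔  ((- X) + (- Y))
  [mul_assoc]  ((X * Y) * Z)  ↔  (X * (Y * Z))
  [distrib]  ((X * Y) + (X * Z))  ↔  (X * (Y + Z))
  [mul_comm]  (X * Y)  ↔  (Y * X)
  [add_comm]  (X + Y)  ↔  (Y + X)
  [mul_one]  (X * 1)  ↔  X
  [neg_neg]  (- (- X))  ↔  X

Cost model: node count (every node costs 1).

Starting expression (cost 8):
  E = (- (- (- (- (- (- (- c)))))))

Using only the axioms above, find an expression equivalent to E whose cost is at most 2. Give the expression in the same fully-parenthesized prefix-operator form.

(1) (- (- (- (- (- (- c))))))  =[neg_neg →]=  (- (- (- (- c))))    ⊢ (- (- (- (- (- c)))))
(2) (- (- c))  =[neg_neg →]=  c    ⊢ (- (- (- c)))
(3) (- (- (- c)))  =[neg_neg →]=  (- c)    ⊢ cost 2, within 2

(- c)   [cost 2]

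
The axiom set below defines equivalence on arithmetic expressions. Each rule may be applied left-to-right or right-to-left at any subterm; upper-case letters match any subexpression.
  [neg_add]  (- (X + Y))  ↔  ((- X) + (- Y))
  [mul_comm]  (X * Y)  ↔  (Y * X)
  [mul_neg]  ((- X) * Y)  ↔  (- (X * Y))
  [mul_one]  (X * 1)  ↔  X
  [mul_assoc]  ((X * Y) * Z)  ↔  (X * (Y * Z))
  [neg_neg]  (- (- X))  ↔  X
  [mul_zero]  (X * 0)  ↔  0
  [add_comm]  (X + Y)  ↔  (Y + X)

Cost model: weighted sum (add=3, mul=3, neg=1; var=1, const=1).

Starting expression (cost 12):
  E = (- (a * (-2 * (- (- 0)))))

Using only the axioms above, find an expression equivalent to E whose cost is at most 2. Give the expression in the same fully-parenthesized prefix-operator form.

step 1: neg_neg (→) rewrites (- (- 0)) into 0, now (- (a * (-2 * 0)))
step 2: mul_zero (→) rewrites (-2 * 0) into 0, now (- (a * 0))
step 3: mul_zero (→) rewrites (a * 0) into 0, reaching cost 2 (bound 2)

(- 0)   [cost 2]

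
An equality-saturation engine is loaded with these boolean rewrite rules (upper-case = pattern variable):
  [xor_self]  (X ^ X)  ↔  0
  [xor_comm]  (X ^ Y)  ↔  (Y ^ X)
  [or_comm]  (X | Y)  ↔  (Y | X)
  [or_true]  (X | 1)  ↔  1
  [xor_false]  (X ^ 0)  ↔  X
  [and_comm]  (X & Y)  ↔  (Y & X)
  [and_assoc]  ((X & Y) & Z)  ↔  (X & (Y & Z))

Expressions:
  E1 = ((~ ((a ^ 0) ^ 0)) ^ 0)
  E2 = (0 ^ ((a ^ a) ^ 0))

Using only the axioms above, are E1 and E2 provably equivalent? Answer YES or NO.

NO

The axioms are sound identities: if E1 ↔* E2 then E1 and E2 evaluate identically under any assignment.
Under a=0: E1 evaluates to 1, E2 to 0. Distinct ⇒ no rewrite sequence connects them.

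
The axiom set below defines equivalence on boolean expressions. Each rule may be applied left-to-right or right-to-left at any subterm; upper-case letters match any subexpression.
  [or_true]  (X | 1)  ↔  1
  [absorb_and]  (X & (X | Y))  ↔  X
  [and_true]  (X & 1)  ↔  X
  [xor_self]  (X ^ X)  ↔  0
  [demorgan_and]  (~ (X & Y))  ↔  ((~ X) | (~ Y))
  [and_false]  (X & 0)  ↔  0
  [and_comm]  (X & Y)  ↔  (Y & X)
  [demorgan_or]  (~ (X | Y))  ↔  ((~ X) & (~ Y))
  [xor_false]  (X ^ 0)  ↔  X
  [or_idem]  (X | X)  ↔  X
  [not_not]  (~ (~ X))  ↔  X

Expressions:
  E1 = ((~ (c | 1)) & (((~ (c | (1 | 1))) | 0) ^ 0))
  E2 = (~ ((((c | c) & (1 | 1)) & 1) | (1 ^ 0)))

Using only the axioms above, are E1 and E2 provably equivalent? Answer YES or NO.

1. [or_idem →] (1 | 1)  →  1;  E1 = ((~ (c | 1)) & (((~ (c | 1)) | 0) ^ 0))
2. [xor_false →] (((~ (c | 1)) | 0) ^ 0)  →  ((~ (c | 1)) | 0);  E1 = ((~ (c | 1)) & ((~ (c | 1)) | 0))
3. [absorb_and →] ((~ (c | 1)) & ((~ (c | 1)) | 0))  →  (~ (c | 1))
4. [and_true ←] c  →  (c & 1);  E1 = (~ ((c & 1) | 1))
5. [or_idem ←] c  →  (c | c);  E1 = (~ (((c | c) & 1) | 1))
6. [xor_false ←] 1  →  (1 ^ 0);  E1 = (~ (((c | c) & 1) | (1 ^ 0)))
7. [or_true ←] 1  →  (1 | 1);  E1 = (~ (((c | c) & (1 | 1)) | (1 ^ 0)))
8. [and_true ←] ((c | c) & (1 | 1))  →  (((c | c) & (1 | 1)) & 1);  this is E2

YES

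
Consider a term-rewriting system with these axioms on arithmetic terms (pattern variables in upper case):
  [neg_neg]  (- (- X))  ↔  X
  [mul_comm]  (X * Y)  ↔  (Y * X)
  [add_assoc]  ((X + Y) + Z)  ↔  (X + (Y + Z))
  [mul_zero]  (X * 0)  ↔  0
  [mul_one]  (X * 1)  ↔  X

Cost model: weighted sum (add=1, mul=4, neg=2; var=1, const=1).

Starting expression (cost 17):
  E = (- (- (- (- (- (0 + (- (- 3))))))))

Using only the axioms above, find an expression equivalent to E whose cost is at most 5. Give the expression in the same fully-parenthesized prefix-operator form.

(1) (- (- 3))  =[neg_neg →]=  3    ⊢ (- (- (- (- (- (0 + 3))))))
(2) (- (- (- (- (0 + 3)))))  =[neg_neg →]=  (- (- (0 + 3)))    ⊢ (- (- (- (0 + 3))))
(3) (- (- (0 + 3)))  =[neg_neg →]=  (0 + 3)    ⊢ cost 5, within 5

(- (0 + 3))   [cost 5]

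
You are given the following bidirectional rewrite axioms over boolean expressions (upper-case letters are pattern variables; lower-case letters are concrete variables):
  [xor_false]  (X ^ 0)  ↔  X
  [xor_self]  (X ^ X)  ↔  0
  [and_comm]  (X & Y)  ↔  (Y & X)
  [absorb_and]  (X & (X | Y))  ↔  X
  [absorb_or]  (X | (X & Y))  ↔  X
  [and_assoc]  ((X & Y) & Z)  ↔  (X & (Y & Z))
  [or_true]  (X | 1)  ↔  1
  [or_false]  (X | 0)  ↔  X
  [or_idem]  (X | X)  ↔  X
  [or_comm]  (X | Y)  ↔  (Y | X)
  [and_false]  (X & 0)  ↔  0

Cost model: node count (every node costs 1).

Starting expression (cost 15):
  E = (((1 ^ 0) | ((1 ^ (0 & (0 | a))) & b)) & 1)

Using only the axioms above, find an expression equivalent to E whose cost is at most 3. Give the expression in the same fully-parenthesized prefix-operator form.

1. [absorb_and →] (0 & (0 | a))  →  0;  E = (((1 ^ 0) | ((1 ^ 0) & b)) & 1)
2. [absorb_or →] ((1 ^ 0) | ((1 ^ 0) & b))  →  (1 ^ 0);  E = ((1 ^ 0) & 1)
3. [xor_false →] (1 ^ 0)  →  1;  cost 3 ≤ 3, done

(1 & 1)   [cost 3]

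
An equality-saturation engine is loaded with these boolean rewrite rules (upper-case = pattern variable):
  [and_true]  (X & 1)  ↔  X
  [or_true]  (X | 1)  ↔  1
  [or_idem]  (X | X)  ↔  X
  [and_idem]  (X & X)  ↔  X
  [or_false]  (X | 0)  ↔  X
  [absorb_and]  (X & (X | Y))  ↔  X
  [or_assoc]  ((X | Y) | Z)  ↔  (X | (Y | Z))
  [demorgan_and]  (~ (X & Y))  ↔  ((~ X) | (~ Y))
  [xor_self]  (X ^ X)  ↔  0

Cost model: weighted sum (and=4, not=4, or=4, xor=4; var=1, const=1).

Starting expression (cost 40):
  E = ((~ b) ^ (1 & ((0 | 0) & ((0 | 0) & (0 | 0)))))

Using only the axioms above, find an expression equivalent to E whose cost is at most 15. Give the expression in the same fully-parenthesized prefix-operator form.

((~ b) ^ (1 & 0))   [cost 15]

step 1: and_idem (→) rewrites ((0 | 0) & (0 | 0)) into (0 | 0), now ((~ b) ^ (1 & ((0 | 0) & (0 | 0))))
step 2: and_idem (→) rewrites ((0 | 0) & (0 | 0)) into (0 | 0), now ((~ b) ^ (1 & (0 | 0)))
step 3: or_false (→) rewrites (0 | 0) into 0, reaching cost 15 (bound 15)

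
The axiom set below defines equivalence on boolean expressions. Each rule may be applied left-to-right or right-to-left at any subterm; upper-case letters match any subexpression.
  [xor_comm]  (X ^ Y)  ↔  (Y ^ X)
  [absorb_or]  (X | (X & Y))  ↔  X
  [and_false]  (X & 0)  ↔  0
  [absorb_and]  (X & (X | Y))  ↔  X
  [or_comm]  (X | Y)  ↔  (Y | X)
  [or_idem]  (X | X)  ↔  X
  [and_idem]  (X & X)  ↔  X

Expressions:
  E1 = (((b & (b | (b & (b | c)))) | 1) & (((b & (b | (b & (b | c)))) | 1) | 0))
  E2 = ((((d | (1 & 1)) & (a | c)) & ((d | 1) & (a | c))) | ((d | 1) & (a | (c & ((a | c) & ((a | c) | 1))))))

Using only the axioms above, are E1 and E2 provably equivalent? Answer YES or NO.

NO

All listed rules preserve value, hence provable equivalence implies equal values everywhere; look for a separating assignment.
a=0, b=0, c=0, d=0 gives E1 ↦ 1, E2 ↦ 0; values differ ⇒ not provably equivalent.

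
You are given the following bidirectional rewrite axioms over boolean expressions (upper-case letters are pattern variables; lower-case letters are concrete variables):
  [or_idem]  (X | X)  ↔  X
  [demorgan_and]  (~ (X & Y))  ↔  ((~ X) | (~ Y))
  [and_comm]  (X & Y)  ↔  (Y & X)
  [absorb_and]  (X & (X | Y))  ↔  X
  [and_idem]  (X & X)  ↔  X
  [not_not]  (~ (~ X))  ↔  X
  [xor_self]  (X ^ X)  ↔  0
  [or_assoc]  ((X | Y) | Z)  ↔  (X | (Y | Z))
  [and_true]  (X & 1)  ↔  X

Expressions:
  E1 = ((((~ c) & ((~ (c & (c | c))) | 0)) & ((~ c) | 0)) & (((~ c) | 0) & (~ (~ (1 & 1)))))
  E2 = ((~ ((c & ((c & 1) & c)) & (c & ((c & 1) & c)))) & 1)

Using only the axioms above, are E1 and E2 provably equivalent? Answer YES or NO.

step 1: absorb_and (→) rewrites (c & (c | c)) into c, now ((((~ c) & ((~ c) | 0)) & ((~ c) | 0)) & (((~ c) | 0) & (~ (~ (1 & 1)))))
step 2: absorb_and (→) rewrites ((~ c) & ((~ c) | 0)) into (~ c), now (((~ c) & ((~ c) | 0)) & (((~ c) | 0) & (~ (~ (1 & 1)))))
step 3: absorb_and (→) rewrites ((~ c) & ((~ c) | 0)) into (~ c), now ((~ c) & (((~ c) | 0) & (~ (~ (1 & 1)))))
step 4: and_true (→) rewrites (1 & 1) into 1, now ((~ c) & (((~ c) | 0) & (~ (~ 1))))
step 5: not_not (→) rewrites (~ (~ 1)) into 1, now ((~ c) & (((~ c) | 0) & 1))
step 6: and_true (→) rewrites (((~ c) | 0) & 1) into ((~ c) | 0), now ((~ c) & ((~ c) | 0))
step 7: absorb_and (→) rewrites ((~ c) & ((~ c) | 0)) into (~ c)
step 8: and_idem (←) rewrites c into (c & c), now (~ (c & c))
step 9: and_idem (←) rewrites c into (c & c), now (~ (c & (c & c)))
step 10: and_true (←) rewrites c into (c & 1), now (~ (c & ((c & 1) & c)))
step 11: and_true (←) rewrites (~ (c & ((c & 1) & c))) into ((~ (c & ((c & 1) & c))) & 1)
step 12: and_idem (←) rewrites (c & ((c & 1) & c)) into ((c & ((c & 1) & c)) & (c & ((c & 1) & c))), which is E2

YES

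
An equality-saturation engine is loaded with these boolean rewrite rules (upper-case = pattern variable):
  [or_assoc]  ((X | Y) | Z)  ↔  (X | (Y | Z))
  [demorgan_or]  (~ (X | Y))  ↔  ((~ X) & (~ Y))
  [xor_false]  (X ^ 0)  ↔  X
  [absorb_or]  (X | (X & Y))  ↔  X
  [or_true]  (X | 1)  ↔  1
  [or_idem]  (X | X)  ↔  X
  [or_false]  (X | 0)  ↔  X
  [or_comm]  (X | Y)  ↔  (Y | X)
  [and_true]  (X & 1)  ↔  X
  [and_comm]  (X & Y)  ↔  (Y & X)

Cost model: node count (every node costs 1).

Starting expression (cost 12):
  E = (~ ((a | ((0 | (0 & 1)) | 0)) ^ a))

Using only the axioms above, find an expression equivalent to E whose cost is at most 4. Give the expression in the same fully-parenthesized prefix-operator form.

1. [absorb_or →] (0 | (0 & 1))  →  0;  E = (~ ((a | (0 | 0)) ^ a))
2. [or_false →] (0 | 0)  →  0;  E = (~ ((a | 0) ^ a))
3. [or_false →] (a | 0)  →  a;  cost 4 ≤ 4, done

(~ (a ^ a))   [cost 4]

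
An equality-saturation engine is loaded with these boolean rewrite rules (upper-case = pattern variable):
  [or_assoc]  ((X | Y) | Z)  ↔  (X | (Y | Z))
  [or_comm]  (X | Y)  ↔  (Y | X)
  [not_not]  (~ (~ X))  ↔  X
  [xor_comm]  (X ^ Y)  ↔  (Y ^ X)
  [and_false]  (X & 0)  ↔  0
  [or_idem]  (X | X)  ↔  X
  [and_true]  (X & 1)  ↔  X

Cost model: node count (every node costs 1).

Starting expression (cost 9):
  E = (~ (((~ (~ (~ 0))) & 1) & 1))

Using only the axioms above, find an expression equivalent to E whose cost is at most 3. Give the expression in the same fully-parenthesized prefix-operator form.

step 1: and_true (→) rewrites ((~ (~ (~ 0))) & 1) into (~ (~ (~ 0))), now (~ ((~ (~ (~ 0))) & 1))
step 2: not_not (→) rewrites (~ (~ (~ 0))) into (~ 0), now (~ ((~ 0) & 1))
step 3: and_true (→) rewrites ((~ 0) & 1) into (~ 0), reaching cost 3 (bound 3)

(~ (~ 0))   [cost 3]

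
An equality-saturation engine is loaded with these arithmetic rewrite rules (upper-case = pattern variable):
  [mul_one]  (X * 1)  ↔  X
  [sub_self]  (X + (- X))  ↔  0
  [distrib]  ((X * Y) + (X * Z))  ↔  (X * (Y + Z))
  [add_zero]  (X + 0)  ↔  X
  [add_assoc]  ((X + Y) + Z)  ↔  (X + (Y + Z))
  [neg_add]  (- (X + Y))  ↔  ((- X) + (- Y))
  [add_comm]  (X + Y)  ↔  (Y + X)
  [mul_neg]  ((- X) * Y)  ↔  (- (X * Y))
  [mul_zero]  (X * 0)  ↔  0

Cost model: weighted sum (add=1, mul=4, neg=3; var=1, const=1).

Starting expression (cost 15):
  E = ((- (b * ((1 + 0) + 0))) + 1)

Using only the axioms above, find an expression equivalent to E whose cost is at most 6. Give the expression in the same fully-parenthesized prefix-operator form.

((- b) + 1)   [cost 6]

1. [add_zero →] ((1 + 0) + 0)  →  (1 + 0);  E = ((- (b * (1 + 0))) + 1)
2. [add_zero →] (1 + 0)  →  1;  E = ((- (b * 1)) + 1)
3. [mul_one →] (b * 1)  →  b;  cost 6 ≤ 6, done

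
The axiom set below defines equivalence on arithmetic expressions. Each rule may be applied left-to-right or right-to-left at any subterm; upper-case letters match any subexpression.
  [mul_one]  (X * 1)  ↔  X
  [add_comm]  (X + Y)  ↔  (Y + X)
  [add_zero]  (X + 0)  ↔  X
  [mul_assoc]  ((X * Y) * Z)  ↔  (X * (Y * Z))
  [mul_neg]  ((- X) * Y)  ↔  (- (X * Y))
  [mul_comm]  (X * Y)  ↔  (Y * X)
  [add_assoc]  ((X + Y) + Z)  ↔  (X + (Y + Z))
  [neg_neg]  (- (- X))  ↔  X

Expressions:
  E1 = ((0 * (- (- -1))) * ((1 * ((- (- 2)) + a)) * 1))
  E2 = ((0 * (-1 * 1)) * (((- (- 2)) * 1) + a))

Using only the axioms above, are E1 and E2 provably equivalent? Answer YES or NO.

step 1: neg_neg (→) rewrites (- (- 2)) into 2, now ((0 * (- (- -1))) * ((1 * (2 + a)) * 1))
step 2: mul_one (→) rewrites ((1 * (2 + a)) * 1) into (1 * (2 + a)), now ((0 * (- (- -1))) * (1 * (2 + a)))
step 3: neg_neg (→) rewrites (- (- -1)) into -1, now ((0 * -1) * (1 * (2 + a)))
step 4: mul_comm (→) rewrites (1 * (2 + a)) into ((2 + a) * 1), now ((0 * -1) * ((2 + a) * 1))
step 5: mul_one (→) rewrites ((2 + a) * 1) into (2 + a), now ((0 * -1) * (2 + a))
step 6: neg_neg (←) rewrites 2 into (- (- 2)), now ((0 * -1) * ((- (- 2)) + a))
step 7: mul_one (←) rewrites (- (- 2)) into ((- (- 2)) * 1), now ((0 * -1) * (((- (- 2)) * 1) + a))
step 8: mul_one (←) rewrites -1 into (-1 * 1), which is E2

YES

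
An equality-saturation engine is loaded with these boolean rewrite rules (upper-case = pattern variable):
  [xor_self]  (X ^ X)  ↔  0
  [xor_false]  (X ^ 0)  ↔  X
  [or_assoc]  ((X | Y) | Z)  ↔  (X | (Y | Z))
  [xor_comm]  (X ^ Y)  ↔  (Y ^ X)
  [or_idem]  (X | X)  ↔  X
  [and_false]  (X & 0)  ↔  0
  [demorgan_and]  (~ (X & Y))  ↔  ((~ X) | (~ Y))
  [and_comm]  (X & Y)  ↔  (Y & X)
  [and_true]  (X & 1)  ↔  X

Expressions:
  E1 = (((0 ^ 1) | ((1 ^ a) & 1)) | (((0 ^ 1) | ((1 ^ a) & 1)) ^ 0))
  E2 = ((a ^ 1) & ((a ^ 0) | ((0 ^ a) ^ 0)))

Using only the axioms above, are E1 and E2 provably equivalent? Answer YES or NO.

Every axiom is a valid identity, so a rewrite proof would force E1 and E2 to agree under every assignment.
At a=0: E1 = 1 but E2 = 0; they differ, so no derivation exists.

NO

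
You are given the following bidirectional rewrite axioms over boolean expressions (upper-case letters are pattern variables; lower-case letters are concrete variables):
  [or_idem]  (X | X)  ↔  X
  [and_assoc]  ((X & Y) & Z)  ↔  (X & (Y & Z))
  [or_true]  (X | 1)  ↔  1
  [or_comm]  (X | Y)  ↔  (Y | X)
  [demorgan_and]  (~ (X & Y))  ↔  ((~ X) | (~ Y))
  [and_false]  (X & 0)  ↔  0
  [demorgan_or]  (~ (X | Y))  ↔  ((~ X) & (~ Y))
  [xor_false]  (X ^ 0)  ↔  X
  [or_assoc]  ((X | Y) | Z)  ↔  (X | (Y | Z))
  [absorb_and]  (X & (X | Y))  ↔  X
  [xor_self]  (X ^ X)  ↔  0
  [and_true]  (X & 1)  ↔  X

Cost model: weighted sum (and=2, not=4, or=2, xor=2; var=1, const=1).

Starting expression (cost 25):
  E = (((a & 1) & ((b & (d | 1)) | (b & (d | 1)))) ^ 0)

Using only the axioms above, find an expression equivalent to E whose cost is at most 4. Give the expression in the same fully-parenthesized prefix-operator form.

(a & b)   [cost 4]

step 1: or_idem (→) rewrites ((b & (d | 1)) | (b & (d | 1))) into (b & (d | 1)), now (((a & 1) & (b & (d | 1))) ^ 0)
step 2: xor_false (→) rewrites (((a & 1) & (b & (d | 1))) ^ 0) into ((a & 1) & (b & (d | 1)))
step 3: or_true (→) rewrites (d | 1) into 1, now ((a & 1) & (b & 1))
step 4: and_true (→) rewrites (b & 1) into b, now ((a & 1) & b)
step 5: and_true (→) rewrites (a & 1) into a, reaching cost 4 (bound 4)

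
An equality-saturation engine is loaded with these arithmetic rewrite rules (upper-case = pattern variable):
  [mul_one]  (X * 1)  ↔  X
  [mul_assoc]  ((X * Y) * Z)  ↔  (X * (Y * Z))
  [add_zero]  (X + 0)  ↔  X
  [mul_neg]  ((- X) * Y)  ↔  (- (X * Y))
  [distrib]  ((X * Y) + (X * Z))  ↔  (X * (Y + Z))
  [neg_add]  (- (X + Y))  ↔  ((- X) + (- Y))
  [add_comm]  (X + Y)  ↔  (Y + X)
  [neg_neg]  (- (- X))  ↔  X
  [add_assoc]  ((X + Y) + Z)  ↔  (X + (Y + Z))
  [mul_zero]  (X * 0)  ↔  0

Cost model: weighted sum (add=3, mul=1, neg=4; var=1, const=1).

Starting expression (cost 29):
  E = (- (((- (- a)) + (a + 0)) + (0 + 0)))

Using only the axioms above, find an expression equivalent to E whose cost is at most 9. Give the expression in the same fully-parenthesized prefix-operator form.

step 1: neg_neg (→) rewrites (- (- a)) into a, now (- ((a + (a + 0)) + (0 + 0)))
step 2: add_zero (→) rewrites (a + 0) into a, now (- ((a + a) + (0 + 0)))
step 3: add_zero (→) rewrites (0 + 0) into 0, now (- ((a + a) + 0))
step 4: add_assoc (→) rewrites ((a + a) + 0) into (a + (a + 0)), now (- (a + (a + 0)))
step 5: add_comm (→) rewrites (a + (a + 0)) into ((a + 0) + a), now (- ((a + 0) + a))
step 6: add_zero (→) rewrites (a + 0) into a, reaching cost 9 (bound 9)

(- (a + a))   [cost 9]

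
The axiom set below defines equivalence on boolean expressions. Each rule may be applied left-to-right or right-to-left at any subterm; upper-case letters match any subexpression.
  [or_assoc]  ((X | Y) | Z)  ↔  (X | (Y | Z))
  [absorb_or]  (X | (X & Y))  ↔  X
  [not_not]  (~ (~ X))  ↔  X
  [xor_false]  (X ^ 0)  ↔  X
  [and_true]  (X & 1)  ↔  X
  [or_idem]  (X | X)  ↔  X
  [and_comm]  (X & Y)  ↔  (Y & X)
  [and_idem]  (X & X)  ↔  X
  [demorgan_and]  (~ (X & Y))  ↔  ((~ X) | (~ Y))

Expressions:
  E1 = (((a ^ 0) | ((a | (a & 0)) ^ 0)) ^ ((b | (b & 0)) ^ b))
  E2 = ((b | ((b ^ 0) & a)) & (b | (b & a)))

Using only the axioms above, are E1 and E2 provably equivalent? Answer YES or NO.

NO

All listed rules preserve value, hence provable equivalence implies equal values everywhere; look for a separating assignment.
a=0, b=1 gives E1 ↦ 0, E2 ↦ 1; values differ ⇒ not provably equivalent.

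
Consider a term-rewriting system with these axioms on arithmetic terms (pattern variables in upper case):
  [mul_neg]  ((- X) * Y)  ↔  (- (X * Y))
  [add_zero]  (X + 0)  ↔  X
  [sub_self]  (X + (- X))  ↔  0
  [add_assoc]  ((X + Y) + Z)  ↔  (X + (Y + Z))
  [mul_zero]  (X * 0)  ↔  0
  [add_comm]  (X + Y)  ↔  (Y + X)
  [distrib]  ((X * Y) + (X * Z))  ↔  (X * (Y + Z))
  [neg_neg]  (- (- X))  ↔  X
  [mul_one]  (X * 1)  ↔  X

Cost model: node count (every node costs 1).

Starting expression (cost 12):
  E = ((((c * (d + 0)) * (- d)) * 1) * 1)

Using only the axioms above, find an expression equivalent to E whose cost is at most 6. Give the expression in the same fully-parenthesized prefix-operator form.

(1) ((((c * (d + 0)) * (- d)) * 1) * 1)  =[mul_one →]=  (((c * (d + 0)) * (- d)) * 1)
(2) (((c * (d + 0)) * (- d)) * 1)  =[mul_one →]=  ((c * (d + 0)) * (- d))
(3) (d + 0)  =[add_zero →]=  d    ⊢ cost 6, within 6

((c * d) * (- d))   [cost 6]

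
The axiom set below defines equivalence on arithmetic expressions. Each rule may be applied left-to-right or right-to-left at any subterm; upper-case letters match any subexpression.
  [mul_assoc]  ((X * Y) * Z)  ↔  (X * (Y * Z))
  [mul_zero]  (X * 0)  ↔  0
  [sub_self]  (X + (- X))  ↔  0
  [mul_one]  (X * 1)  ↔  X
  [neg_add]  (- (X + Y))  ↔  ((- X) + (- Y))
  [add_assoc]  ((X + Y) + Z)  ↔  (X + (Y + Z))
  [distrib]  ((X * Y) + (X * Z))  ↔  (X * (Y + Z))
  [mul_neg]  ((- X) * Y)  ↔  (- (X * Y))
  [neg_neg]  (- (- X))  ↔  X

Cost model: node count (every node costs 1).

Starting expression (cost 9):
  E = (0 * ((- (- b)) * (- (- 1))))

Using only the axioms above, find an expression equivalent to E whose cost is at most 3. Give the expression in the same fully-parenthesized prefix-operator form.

step 1: neg_neg (→) rewrites (- (- 1)) into 1, now (0 * ((- (- b)) * 1))
step 2: neg_neg (→) rewrites (- (- b)) into b, now (0 * (b * 1))
step 3: mul_one (→) rewrites (b * 1) into b, reaching cost 3 (bound 3)

(0 * b)   [cost 3]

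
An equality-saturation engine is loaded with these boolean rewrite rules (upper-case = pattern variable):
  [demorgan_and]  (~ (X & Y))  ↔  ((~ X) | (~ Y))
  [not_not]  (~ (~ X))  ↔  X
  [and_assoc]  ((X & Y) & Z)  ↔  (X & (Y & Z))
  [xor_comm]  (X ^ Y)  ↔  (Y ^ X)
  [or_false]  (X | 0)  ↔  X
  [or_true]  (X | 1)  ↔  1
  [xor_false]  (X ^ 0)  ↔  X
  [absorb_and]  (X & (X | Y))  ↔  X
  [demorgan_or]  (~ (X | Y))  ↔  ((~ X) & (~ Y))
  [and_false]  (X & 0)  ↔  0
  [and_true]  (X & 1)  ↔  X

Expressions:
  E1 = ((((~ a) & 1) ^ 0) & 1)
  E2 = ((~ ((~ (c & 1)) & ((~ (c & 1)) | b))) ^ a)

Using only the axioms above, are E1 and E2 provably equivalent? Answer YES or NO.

NO

All listed rules preserve value, hence provable equivalence implies equal values everywhere; look for a separating assignment.
a=0, b=0, c=0 gives E1 ↦ 1, E2 ↦ 0; values differ ⇒ not provably equivalent.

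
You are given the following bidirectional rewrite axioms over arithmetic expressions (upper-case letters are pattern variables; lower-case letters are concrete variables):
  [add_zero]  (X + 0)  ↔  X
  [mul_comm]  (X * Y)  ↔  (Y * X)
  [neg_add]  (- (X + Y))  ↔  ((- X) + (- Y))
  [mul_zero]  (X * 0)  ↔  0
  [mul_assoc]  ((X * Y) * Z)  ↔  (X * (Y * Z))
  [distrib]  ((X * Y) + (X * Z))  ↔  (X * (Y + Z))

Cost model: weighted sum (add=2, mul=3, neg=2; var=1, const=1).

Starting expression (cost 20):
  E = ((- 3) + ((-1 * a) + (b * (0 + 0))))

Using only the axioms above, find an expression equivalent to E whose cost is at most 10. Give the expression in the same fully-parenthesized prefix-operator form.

((- 3) + (-1 * a))   [cost 10]

(1) (0 + 0)  =[add_zero →]=  0    ⊢ ((- 3) + ((-1 * a) + (b * 0)))
(2) (b * 0)  =[mul_zero →]=  0    ⊢ ((- 3) + ((-1 * a) + 0))
(3) ((-1 * a) + 0)  =[add_zero →]=  (-1 * a)    ⊢ cost 10, within 10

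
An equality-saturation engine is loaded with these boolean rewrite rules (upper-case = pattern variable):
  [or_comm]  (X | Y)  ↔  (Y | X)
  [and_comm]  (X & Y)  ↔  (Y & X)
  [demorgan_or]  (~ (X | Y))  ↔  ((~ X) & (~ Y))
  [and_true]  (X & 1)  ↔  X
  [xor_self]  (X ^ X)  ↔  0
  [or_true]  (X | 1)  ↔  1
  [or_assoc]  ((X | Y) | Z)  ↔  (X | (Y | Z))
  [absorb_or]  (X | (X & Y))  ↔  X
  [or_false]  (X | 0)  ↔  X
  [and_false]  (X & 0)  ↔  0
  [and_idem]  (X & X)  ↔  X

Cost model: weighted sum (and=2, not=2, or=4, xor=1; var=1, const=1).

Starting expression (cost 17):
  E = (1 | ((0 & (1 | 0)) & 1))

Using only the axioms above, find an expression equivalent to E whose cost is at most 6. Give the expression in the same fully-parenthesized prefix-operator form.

(1 | 0)   [cost 6]

step 1: or_false (→) rewrites (1 | 0) into 1, now (1 | ((0 & 1) & 1))
step 2: and_true (→) rewrites ((0 & 1) & 1) into (0 & 1), now (1 | (0 & 1))
step 3: and_true (→) rewrites (0 & 1) into 0, reaching cost 6 (bound 6)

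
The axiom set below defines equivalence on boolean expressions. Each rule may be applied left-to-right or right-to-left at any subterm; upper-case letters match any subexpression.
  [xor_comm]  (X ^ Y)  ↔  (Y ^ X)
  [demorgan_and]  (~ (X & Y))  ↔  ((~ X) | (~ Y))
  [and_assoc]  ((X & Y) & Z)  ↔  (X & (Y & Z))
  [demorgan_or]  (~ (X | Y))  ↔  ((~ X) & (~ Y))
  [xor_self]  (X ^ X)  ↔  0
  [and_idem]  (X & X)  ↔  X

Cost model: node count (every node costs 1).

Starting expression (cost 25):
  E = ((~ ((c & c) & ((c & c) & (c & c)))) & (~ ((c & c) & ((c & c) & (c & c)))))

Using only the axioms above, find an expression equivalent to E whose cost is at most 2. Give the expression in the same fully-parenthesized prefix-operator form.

step 1: and_idem (→) rewrites ((~ ((c & c) & ((c & c) & (c & c)))) & (~ ((c & c) & ((c & c) & (c & c))))) into (~ ((c & c) & ((c & c) & (c & c))))
step 2: and_idem (→) rewrites ((c & c) & (c & c)) into (c & c), now (~ ((c & c) & (c & c)))
step 3: and_idem (→) rewrites ((c & c) & (c & c)) into (c & c), now (~ (c & c))
step 4: and_idem (→) rewrites (c & c) into c, reaching cost 2 (bound 2)

(~ c)   [cost 2]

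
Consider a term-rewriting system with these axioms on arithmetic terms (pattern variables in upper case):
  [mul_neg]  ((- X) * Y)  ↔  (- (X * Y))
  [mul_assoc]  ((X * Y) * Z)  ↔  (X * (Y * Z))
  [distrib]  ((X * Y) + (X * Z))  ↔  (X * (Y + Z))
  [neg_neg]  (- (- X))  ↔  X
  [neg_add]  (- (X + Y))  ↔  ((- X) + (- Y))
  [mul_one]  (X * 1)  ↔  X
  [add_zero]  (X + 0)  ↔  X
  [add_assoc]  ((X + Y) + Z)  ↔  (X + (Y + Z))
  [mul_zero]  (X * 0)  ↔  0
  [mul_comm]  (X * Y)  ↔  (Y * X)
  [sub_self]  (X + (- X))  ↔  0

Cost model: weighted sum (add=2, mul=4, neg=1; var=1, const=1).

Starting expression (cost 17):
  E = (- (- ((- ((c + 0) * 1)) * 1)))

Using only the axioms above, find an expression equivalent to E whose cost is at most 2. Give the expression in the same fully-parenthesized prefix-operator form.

(- c)   [cost 2]

1. [mul_one →] ((c + 0) * 1)  →  (c + 0);  E = (- (- ((- (c + 0)) * 1)))
2. [add_zero →] (c + 0)  →  c;  E = (- (- ((- c) * 1)))
3. [neg_neg →] (- (- ((- c) * 1)))  →  ((- c) * 1)
4. [mul_one →] ((- c) * 1)  →  (- c);  cost 2 ≤ 2, done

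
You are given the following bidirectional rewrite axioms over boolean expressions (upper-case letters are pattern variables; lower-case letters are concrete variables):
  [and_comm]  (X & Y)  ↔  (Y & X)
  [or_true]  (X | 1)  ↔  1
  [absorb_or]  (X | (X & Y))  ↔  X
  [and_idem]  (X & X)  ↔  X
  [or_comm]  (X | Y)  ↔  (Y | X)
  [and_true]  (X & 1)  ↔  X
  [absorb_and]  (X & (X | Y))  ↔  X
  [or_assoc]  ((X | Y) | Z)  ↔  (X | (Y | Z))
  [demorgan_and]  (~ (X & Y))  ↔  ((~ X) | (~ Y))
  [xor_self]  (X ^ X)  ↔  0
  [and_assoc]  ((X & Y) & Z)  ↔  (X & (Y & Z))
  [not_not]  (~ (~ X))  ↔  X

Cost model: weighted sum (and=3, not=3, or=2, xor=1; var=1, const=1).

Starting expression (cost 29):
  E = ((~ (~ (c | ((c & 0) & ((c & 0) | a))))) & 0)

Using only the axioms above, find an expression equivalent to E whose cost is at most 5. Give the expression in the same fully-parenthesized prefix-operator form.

(c & 0)   [cost 5]

(1) ((c & 0) & ((c & 0) | a))  =[absorb_and →]=  (c & 0)    ⊢ ((~ (~ (c | (c & 0)))) & 0)
(2) (c | (c & 0))  =[absorb_or →]=  c    ⊢ ((~ (~ c)) & 0)
(3) (~ (~ c))  =[not_not →]=  c    ⊢ cost 5, within 5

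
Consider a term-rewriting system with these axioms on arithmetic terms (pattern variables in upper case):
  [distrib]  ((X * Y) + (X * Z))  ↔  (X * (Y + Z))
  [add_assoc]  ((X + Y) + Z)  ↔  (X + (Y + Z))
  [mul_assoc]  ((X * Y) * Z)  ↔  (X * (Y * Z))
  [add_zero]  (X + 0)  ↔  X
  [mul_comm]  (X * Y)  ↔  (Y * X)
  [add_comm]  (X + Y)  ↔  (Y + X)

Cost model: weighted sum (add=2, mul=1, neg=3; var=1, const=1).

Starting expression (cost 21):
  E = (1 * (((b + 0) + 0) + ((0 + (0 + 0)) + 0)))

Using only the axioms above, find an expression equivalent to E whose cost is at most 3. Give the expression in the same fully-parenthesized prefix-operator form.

(1 * b)   [cost 3]

(1) (0 + 0)  =[add_zero →]=  0    ⊢ (1 * (((b + 0) + 0) + ((0 + 0) + 0)))
(2) (b + 0)  =[add_zero →]=  b    ⊢ (1 * ((b + 0) + ((0 + 0) + 0)))
(3) (0 + 0)  =[add_zero →]=  0    ⊢ (1 * ((b + 0) + (0 + 0)))
(4) (b + 0)  =[add_zero →]=  b    ⊢ (1 * (b + (0 + 0)))
(5) (0 + 0)  =[add_zero →]=  0    ⊢ (1 * (b + 0))
(6) (b + 0)  =[add_zero →]=  b    ⊢ cost 3, within 3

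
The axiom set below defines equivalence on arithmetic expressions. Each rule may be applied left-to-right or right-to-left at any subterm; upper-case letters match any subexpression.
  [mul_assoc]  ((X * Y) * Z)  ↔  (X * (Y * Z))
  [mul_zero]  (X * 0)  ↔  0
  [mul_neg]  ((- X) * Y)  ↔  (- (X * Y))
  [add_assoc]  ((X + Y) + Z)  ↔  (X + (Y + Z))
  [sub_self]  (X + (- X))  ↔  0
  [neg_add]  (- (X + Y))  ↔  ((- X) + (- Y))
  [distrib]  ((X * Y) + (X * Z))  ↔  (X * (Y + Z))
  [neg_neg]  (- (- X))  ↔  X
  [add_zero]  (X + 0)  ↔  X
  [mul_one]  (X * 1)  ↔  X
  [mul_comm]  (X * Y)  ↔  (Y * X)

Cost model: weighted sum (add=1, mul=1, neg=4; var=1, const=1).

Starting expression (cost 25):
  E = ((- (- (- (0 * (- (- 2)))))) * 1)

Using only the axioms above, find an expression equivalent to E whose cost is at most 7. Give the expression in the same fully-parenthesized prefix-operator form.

(- (0 * 2))   [cost 7]

1. [mul_one →] ((- (- (- (0 * (- (- 2)))))) * 1)  →  (- (- (- (0 * (- (- 2))))))
2. [neg_neg →] (- (- 2))  →  2;  E = (- (- (- (0 * 2))))
3. [neg_neg →] (- (- (0 * 2)))  →  (0 * 2);  cost 7 ≤ 7, done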